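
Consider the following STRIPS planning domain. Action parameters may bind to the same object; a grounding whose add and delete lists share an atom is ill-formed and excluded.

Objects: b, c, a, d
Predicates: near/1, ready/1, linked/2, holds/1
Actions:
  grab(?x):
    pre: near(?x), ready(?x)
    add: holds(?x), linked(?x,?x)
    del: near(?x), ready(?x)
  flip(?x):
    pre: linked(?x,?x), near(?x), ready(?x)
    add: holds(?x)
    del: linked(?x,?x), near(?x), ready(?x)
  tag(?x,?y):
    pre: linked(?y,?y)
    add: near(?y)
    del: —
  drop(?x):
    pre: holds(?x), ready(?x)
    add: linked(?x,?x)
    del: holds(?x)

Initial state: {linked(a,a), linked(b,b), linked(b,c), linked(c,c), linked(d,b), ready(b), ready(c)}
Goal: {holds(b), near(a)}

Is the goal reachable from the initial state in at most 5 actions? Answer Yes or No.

1. tag(b,b)  →  {linked(a,a), linked(b,b), linked(b,c), linked(c,c), linked(d,b), near(b), ready(b), ready(c)}
2. grab(b)  →  {holds(b), linked(a,a), linked(b,b), linked(b,c), linked(c,c), linked(d,b), ready(c)}
3. tag(b,a)  →  {holds(b), linked(a,a), linked(b,b), linked(b,c), linked(c,c), linked(d,b), near(a), ready(c)}
optimal plan length = 3; 3 ≤ 5

Yes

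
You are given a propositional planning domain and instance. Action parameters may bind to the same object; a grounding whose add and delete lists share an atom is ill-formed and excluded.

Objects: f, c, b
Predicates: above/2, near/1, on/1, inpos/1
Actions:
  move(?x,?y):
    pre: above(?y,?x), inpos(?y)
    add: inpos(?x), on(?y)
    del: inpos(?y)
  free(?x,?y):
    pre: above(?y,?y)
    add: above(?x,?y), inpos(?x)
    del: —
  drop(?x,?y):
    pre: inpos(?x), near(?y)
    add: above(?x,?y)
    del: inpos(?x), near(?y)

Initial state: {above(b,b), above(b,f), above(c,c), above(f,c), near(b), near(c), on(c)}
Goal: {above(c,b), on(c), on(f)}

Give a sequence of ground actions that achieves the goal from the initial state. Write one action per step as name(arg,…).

free(f,c); move(c,f); free(c,b)

1. free(f,c)  →  {above(b,b), above(b,f), above(c,c), above(f,c), inpos(f), near(b), near(c), on(c)}
2. move(c,f)  →  {above(b,b), above(b,f), above(c,c), above(f,c), inpos(c), near(b), near(c), on(c), on(f)}
3. free(c,b)  →  {above(b,b), above(b,f), above(c,b), above(c,c), above(f,c), inpos(c), near(b), near(c), on(c), on(f)}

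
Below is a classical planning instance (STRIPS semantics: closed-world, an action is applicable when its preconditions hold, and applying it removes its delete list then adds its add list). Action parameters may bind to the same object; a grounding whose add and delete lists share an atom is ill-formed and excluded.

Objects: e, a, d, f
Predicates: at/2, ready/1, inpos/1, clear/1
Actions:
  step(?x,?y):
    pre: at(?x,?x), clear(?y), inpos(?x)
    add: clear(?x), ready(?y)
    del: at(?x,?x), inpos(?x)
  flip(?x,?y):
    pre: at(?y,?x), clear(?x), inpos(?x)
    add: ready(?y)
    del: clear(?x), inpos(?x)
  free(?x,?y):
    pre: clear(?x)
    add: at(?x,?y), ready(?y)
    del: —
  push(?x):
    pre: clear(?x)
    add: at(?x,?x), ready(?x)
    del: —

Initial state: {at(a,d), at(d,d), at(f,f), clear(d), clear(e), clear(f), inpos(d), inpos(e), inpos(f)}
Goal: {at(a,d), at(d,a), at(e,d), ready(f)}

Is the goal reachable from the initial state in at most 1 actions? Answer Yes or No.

1. step(d,f)  →  {at(a,d), at(f,f), clear(d), clear(e), clear(f), inpos(e), inpos(f), ready(f)}
2. free(e,d)  →  {at(a,d), at(e,d), at(f,f), clear(d), clear(e), clear(f), inpos(e), inpos(f), ready(d), ready(f)}
3. free(d,a)  →  {at(a,d), at(d,a), at(e,d), at(f,f), clear(d), clear(e), clear(f), inpos(e), inpos(f), ready(a), ready(d), ready(f)}
optimal plan length = 3; 3 > 1

No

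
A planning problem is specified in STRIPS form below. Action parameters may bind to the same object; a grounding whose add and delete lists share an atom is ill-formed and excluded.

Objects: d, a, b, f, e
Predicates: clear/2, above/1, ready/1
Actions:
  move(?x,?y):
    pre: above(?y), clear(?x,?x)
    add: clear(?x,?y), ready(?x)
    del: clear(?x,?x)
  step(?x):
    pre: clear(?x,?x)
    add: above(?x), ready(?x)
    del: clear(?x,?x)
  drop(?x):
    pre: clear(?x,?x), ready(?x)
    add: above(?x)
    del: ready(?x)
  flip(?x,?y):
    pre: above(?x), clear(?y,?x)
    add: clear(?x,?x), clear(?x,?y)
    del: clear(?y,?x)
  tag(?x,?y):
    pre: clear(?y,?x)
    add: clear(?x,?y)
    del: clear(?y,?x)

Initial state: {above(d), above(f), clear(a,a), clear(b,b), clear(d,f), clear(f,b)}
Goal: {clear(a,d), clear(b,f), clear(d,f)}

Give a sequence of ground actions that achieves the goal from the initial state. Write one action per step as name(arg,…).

1. move(a,d)  →  {above(d), above(f), clear(a,d), clear(b,b), clear(d,f), clear(f,b), ready(a)}
2. move(b,f)  →  {above(d), above(f), clear(a,d), clear(b,f), clear(d,f), clear(f,b), ready(a), ready(b)}

move(a,d); move(b,f)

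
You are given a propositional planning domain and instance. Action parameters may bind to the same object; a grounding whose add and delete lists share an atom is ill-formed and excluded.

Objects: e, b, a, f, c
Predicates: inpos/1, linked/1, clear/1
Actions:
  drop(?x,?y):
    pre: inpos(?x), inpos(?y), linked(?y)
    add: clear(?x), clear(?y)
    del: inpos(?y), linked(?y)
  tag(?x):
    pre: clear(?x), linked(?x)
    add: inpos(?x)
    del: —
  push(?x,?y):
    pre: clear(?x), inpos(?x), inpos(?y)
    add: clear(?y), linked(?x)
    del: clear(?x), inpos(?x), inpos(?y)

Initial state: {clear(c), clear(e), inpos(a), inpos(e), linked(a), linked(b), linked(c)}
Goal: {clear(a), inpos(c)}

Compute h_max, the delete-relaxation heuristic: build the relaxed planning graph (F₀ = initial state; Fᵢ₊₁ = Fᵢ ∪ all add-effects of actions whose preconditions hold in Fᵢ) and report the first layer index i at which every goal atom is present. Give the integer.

F0 = init (7 atoms)
F1 = F0 ∪ {clear(a), inpos(c), linked(e)}  (10 atoms)
goal ⊆ F1  ⇒  h_max = 1

1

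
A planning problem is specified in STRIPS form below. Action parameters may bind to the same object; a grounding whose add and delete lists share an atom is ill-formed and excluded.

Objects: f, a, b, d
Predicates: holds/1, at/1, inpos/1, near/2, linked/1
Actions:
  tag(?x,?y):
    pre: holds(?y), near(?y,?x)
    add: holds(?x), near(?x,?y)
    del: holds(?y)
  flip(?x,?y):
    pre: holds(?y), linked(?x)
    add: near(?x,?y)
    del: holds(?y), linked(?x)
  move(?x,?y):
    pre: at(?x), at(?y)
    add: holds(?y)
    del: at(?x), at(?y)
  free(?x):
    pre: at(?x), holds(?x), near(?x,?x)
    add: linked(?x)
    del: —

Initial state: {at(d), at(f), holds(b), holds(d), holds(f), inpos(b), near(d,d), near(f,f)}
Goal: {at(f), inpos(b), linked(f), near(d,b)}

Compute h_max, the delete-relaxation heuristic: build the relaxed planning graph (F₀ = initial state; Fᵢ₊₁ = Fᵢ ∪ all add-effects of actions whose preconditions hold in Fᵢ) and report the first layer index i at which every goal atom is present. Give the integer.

F0 = init (8 atoms)
F1 = F0 ∪ {linked(d), linked(f)}  (10 atoms)
F2 = F1 ∪ {near(d,b), near(d,f), near(f,b), near(f,d)}  (14 atoms)
goal ⊆ F2  ⇒  h_max = 2

2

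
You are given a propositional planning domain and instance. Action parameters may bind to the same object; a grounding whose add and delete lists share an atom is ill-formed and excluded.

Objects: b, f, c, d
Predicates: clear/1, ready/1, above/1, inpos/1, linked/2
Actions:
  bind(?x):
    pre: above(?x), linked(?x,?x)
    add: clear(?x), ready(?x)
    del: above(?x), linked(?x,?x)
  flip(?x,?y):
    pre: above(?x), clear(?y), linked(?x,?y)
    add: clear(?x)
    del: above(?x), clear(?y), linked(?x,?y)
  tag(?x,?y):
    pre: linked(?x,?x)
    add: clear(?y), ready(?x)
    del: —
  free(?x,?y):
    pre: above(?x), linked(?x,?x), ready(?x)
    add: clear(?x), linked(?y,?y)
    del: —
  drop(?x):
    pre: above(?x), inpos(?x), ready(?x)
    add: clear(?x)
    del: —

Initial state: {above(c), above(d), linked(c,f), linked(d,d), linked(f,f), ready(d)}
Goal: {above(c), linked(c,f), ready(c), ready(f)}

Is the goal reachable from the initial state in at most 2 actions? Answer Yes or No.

1. tag(f,b)  →  {above(c), above(d), clear(b), linked(c,f), linked(d,d), linked(f,f), ready(d), ready(f)}
2. free(d,c)  →  {above(c), above(d), clear(b), clear(d), linked(c,c), linked(c,f), linked(d,d), linked(f,f), ready(d), ready(f)}
3. tag(c,b)  →  {above(c), above(d), clear(b), clear(d), linked(c,c), linked(c,f), linked(d,d), linked(f,f), ready(c), ready(d), ready(f)}
optimal plan length = 3; 3 > 2

No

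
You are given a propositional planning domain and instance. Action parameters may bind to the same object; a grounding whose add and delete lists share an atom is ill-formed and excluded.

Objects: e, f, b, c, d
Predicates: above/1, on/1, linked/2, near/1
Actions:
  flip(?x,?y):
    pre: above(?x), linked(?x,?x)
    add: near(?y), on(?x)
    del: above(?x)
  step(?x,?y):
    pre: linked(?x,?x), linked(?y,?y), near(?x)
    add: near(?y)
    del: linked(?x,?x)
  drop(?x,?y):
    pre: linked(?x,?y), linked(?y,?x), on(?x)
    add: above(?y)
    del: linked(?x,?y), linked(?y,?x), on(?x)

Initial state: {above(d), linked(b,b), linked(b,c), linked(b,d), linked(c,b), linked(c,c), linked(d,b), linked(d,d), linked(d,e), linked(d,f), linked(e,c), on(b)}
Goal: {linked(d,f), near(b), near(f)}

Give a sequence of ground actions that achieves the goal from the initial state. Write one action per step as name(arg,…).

flip(d,f); drop(b,c); flip(c,b)

1. flip(d,f)  →  {linked(b,b), linked(b,c), linked(b,d), linked(c,b), linked(c,c), linked(d,b), linked(d,d), linked(d,e), linked(d,f), linked(e,c), near(f), on(b), on(d)}
2. drop(b,c)  →  {above(c), linked(b,b), linked(b,d), linked(c,c), linked(d,b), linked(d,d), linked(d,e), linked(d,f), linked(e,c), near(f), on(d)}
3. flip(c,b)  →  {linked(b,b), linked(b,d), linked(c,c), linked(d,b), linked(d,d), linked(d,e), linked(d,f), linked(e,c), near(b), near(f), on(c), on(d)}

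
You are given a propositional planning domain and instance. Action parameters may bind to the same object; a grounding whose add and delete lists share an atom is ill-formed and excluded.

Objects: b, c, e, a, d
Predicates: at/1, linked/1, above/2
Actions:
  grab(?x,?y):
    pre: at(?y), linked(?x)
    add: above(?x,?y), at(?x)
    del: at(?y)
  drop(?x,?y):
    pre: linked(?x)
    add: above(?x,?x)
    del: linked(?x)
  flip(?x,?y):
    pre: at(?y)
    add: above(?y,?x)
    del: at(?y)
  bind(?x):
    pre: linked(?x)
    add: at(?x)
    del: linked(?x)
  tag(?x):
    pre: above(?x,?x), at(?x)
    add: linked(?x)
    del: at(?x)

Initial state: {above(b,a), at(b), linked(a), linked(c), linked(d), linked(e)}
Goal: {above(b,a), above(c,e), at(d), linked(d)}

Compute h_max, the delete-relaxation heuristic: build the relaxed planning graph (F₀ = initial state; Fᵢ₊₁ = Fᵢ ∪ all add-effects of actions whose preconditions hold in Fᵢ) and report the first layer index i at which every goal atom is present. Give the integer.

2

F0 = init (6 atoms)
F1 = F0 ∪ {above(a,a), above(a,b), above(b,b), above(b,c), above(b,d), above(b,e), above(c,b), above(c,c), above(d,b), above(d,d), above(e,b), above(e,e), at(a), at(c), at(d), at(e)}  (22 atoms)
F2 = F1 ∪ {above(a,c), above(a,d), above(a,e), above(c,a), above(c,d), above(c,e), above(d,a), above(d,c), above(d,e), above(e,a), above(e,c), above(e,d), linked(b)}  (35 atoms)
goal ⊆ F2  ⇒  h_max = 2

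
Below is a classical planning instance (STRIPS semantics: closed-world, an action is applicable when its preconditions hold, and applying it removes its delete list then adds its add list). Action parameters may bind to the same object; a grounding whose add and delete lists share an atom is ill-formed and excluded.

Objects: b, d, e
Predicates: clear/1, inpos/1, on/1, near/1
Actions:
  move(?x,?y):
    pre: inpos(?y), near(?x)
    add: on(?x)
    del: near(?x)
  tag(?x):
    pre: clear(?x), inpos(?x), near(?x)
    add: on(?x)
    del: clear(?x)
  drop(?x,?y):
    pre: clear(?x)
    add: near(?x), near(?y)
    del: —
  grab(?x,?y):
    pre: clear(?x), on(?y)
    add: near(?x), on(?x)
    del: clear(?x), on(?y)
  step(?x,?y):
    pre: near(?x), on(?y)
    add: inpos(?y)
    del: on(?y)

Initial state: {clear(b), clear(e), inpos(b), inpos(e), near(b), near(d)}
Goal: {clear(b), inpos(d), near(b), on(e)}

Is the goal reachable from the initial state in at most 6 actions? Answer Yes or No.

Yes

1. move(d,b)  →  {clear(b), clear(e), inpos(b), inpos(e), near(b), on(d)}
2. drop(b,e)  →  {clear(b), clear(e), inpos(b), inpos(e), near(b), near(e), on(d)}
3. move(e,b)  →  {clear(b), clear(e), inpos(b), inpos(e), near(b), on(d), on(e)}
4. step(b,d)  →  {clear(b), clear(e), inpos(b), inpos(d), inpos(e), near(b), on(e)}
optimal plan length = 4; 4 ≤ 6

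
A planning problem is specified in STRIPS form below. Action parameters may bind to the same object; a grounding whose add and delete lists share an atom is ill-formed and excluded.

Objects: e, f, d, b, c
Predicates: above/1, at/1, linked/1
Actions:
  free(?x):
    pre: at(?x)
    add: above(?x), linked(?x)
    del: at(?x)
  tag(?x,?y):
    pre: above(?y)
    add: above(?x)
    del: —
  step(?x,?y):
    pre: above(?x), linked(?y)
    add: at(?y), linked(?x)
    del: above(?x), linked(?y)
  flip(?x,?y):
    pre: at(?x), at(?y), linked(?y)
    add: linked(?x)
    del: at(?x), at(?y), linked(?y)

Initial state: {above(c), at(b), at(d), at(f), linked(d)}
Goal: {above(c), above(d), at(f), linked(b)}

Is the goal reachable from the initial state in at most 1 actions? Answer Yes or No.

No

1. free(d)  →  {above(c), above(d), at(b), at(f), linked(d)}
2. free(b)  →  {above(b), above(c), above(d), at(f), linked(b), linked(d)}
optimal plan length = 2; 2 > 1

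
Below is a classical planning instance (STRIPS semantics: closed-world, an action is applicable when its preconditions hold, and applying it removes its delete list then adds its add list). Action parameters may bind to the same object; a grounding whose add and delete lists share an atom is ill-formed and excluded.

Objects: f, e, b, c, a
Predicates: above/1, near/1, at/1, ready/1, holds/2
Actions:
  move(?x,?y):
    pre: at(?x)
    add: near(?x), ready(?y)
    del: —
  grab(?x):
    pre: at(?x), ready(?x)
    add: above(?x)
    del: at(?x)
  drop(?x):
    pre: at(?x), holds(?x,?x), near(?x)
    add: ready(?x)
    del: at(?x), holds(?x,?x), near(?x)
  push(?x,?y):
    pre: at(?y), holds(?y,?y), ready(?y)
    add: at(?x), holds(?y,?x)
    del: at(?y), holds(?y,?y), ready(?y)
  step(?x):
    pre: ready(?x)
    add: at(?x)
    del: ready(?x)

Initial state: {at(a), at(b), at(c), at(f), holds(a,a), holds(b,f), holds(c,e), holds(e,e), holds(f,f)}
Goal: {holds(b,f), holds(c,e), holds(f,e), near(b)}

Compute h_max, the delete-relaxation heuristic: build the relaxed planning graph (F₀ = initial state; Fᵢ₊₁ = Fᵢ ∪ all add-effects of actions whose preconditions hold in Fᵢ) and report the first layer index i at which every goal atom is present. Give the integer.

2

F0 = init (9 atoms)
F1 = F0 ∪ {near(a), near(b), near(c), near(f), ready(a), ready(b), ready(c), ready(e), ready(f)}  (18 atoms)
F2 = F1 ∪ {above(a), above(b), above(c), above(f), at(e), holds(a,b), holds(a,c), holds(a,e), holds(a,f), holds(f,a), holds(f,b), holds(f,c), holds(f,e)}  (31 atoms)
goal ⊆ F2  ⇒  h_max = 2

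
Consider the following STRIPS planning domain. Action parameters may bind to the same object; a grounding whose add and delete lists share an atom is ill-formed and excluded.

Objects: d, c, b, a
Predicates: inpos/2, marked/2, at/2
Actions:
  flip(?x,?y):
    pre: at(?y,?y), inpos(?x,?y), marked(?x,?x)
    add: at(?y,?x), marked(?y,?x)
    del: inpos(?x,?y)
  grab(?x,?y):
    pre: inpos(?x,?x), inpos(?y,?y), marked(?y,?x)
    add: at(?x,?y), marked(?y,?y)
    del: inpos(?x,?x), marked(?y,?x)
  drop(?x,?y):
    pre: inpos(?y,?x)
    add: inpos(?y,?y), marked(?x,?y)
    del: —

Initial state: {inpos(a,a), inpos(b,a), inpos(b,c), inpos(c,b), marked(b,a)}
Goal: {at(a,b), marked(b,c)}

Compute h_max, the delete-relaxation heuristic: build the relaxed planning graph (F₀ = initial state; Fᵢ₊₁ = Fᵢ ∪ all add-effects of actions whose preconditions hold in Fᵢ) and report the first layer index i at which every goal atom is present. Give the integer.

F0 = init (5 atoms)
F1 = F0 ∪ {inpos(b,b), inpos(c,c), marked(a,a), marked(a,b), marked(b,c), marked(c,b)}  (11 atoms)
F2 = F1 ∪ {at(a,b), at(b,a), at(b,c), at(c,b), marked(b,b), marked(c,c)}  (17 atoms)
goal ⊆ F2  ⇒  h_max = 2

2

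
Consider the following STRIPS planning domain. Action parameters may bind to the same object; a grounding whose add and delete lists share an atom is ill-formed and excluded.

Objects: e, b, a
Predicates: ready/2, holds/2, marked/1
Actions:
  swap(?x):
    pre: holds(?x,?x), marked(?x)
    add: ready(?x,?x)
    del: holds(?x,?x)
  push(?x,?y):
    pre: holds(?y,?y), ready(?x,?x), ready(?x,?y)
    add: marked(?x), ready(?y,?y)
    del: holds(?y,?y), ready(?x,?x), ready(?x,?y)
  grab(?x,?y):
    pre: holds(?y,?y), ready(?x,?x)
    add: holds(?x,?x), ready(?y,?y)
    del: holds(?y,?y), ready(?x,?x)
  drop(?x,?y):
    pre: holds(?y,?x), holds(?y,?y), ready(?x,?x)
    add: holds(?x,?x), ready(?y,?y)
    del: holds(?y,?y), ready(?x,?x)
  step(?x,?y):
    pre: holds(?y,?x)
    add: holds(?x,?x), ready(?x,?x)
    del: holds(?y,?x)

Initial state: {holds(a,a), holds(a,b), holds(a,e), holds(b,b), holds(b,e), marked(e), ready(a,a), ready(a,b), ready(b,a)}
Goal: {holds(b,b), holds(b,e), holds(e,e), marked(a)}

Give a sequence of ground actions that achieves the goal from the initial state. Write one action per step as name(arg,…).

push(a,b); grab(b,a); step(e,a)

1. push(a,b)  →  {holds(a,a), holds(a,b), holds(a,e), holds(b,e), marked(a), marked(e), ready(b,a), ready(b,b)}
2. grab(b,a)  →  {holds(a,b), holds(a,e), holds(b,b), holds(b,e), marked(a), marked(e), ready(a,a), ready(b,a)}
3. step(e,a)  →  {holds(a,b), holds(b,b), holds(b,e), holds(e,e), marked(a), marked(e), ready(a,a), ready(b,a), ready(e,e)}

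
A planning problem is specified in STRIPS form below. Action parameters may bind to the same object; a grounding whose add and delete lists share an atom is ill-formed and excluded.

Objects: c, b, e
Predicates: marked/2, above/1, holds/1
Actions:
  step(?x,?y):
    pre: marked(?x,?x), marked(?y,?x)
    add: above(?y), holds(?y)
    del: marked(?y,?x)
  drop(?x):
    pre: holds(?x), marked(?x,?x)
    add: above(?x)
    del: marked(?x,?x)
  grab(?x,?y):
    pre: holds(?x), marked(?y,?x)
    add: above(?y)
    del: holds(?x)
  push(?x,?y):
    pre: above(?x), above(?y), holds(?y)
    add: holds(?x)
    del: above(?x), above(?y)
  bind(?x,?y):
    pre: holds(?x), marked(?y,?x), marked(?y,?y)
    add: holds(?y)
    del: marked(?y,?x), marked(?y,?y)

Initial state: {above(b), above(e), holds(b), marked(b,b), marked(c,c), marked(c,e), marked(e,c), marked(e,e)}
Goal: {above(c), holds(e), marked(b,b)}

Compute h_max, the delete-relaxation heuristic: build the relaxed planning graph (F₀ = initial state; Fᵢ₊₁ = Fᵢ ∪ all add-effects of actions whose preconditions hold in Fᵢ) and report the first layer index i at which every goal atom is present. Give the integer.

F0 = init (8 atoms)
F1 = F0 ∪ {above(c), holds(c), holds(e)}  (11 atoms)
goal ⊆ F1  ⇒  h_max = 1

1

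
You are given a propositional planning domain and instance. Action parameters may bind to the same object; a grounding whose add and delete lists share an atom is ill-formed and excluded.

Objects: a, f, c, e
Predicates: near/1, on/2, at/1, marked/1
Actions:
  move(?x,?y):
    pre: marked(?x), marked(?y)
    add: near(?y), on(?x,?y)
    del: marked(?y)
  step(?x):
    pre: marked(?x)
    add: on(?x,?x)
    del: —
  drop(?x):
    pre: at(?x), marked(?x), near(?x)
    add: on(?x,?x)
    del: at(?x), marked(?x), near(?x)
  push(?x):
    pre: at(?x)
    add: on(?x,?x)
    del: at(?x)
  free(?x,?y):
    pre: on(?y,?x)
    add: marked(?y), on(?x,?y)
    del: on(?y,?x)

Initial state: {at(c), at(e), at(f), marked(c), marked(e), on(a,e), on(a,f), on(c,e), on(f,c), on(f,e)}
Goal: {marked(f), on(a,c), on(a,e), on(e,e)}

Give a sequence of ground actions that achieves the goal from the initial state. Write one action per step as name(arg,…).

move(e,e); free(f,a); move(a,c); free(a,f)

1. move(e,e)  →  {at(c), at(e), at(f), marked(c), near(e), on(a,e), on(a,f), on(c,e), on(e,e), on(f,c), on(f,e)}
2. free(f,a)  →  {at(c), at(e), at(f), marked(a), marked(c), near(e), on(a,e), on(c,e), on(e,e), on(f,a), on(f,c), on(f,e)}
3. move(a,c)  →  {at(c), at(e), at(f), marked(a), near(c), near(e), on(a,c), on(a,e), on(c,e), on(e,e), on(f,a), on(f,c), on(f,e)}
4. free(a,f)  →  {at(c), at(e), at(f), marked(a), marked(f), near(c), near(e), on(a,c), on(a,e), on(a,f), on(c,e), on(e,e), on(f,c), on(f,e)}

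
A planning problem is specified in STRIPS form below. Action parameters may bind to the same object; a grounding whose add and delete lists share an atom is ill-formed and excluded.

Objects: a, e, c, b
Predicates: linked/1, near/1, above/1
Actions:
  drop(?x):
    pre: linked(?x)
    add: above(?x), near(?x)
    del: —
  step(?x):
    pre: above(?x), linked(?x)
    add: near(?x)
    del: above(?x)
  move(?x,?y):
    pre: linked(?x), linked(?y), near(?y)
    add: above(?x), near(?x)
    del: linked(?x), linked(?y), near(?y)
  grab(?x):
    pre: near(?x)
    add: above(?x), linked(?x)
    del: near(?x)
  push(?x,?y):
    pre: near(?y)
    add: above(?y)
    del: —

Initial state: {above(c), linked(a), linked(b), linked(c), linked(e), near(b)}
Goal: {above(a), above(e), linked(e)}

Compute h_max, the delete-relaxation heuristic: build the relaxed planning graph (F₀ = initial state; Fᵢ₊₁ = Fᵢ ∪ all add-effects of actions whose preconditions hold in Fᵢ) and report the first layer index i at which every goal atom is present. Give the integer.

1

F0 = init (6 atoms)
F1 = F0 ∪ {above(a), above(b), above(e), near(a), near(c), near(e)}  (12 atoms)
goal ⊆ F1  ⇒  h_max = 1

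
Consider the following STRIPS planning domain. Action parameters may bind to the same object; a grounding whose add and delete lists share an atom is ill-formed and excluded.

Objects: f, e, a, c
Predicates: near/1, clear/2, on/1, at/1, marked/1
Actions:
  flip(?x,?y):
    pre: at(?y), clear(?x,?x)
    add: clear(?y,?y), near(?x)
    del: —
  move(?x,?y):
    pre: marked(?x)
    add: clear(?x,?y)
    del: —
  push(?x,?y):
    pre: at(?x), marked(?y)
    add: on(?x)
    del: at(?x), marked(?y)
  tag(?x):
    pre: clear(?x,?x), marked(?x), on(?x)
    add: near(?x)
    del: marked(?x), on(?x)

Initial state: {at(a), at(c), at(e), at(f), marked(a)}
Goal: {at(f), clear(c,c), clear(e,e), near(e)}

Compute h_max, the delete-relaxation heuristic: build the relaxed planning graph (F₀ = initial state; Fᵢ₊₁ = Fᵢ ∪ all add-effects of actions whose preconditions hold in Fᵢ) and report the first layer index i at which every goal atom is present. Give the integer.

F0 = init (5 atoms)
F1 = F0 ∪ {clear(a,a), clear(a,c), clear(a,e), clear(a,f), on(a), on(c), on(e), on(f)}  (13 atoms)
F2 = F1 ∪ {clear(c,c), clear(e,e), clear(f,f), near(a)}  (17 atoms)
F3 = F2 ∪ {near(c), near(e), near(f)}  (20 atoms)
goal ⊆ F3  ⇒  h_max = 3

3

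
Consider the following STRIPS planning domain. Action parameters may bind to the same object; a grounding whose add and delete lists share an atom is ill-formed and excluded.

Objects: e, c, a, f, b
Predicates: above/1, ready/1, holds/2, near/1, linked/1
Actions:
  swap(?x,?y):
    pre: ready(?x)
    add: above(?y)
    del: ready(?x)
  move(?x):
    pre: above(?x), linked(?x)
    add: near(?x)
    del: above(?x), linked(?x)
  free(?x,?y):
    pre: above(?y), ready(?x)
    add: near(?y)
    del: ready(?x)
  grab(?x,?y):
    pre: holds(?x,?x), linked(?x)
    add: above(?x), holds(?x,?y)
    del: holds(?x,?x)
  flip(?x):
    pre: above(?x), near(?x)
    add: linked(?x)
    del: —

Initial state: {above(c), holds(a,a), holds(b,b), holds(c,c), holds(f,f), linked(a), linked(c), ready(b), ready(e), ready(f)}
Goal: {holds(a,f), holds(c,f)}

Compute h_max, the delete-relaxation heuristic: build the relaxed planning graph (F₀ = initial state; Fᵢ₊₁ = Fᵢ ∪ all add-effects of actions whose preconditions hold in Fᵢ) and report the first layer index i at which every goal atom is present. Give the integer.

1

F0 = init (10 atoms)
F1 = F0 ∪ {above(a), above(b), above(e), above(f), holds(a,b), holds(a,c), holds(a,e), holds(a,f), holds(c,a), holds(c,b), holds(c,e), holds(c,f), near(c)}  (23 atoms)
goal ⊆ F1  ⇒  h_max = 1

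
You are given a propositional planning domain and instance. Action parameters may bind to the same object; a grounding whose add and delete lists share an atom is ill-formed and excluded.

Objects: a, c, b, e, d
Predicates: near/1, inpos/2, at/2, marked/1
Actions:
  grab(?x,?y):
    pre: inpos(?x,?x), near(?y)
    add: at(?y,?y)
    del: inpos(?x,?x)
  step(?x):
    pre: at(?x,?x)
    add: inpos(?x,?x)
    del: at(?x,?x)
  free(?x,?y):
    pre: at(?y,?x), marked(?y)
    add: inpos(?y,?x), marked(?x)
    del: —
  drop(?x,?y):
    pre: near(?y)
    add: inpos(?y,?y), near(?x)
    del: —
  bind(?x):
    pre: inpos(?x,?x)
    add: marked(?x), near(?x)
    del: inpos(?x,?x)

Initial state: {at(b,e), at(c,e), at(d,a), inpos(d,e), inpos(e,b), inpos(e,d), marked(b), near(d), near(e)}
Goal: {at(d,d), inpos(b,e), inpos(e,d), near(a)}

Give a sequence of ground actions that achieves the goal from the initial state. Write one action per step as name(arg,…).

1. free(e,b)  →  {at(b,e), at(c,e), at(d,a), inpos(b,e), inpos(d,e), inpos(e,b), inpos(e,d), marked(b), marked(e), near(d), near(e)}
2. drop(a,e)  →  {at(b,e), at(c,e), at(d,a), inpos(b,e), inpos(d,e), inpos(e,b), inpos(e,d), inpos(e,e), marked(b), marked(e), near(a), near(d), near(e)}
3. grab(e,d)  →  {at(b,e), at(c,e), at(d,a), at(d,d), inpos(b,e), inpos(d,e), inpos(e,b), inpos(e,d), marked(b), marked(e), near(a), near(d), near(e)}

free(e,b); drop(a,e); grab(e,d)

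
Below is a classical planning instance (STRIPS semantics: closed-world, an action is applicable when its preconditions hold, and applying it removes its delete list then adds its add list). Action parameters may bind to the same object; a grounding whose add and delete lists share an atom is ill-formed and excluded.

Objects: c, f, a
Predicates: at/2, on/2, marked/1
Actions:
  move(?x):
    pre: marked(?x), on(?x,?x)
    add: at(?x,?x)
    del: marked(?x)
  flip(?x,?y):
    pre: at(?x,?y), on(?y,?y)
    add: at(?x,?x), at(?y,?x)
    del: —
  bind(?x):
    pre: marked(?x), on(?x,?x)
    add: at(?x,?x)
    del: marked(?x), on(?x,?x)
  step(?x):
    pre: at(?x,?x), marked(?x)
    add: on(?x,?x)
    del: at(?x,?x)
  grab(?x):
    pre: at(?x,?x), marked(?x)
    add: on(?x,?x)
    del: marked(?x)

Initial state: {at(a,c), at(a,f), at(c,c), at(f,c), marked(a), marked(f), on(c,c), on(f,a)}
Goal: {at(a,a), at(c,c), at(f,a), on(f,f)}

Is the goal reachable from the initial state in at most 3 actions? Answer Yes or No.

1. flip(f,c)  →  {at(a,c), at(a,f), at(c,c), at(c,f), at(f,c), at(f,f), marked(a), marked(f), on(c,c), on(f,a)}
2. step(f)  →  {at(a,c), at(a,f), at(c,c), at(c,f), at(f,c), marked(a), marked(f), on(c,c), on(f,a), on(f,f)}
3. flip(a,f)  →  {at(a,a), at(a,c), at(a,f), at(c,c), at(c,f), at(f,a), at(f,c), marked(a), marked(f), on(c,c), on(f,a), on(f,f)}
optimal plan length = 3; 3 ≤ 3

Yes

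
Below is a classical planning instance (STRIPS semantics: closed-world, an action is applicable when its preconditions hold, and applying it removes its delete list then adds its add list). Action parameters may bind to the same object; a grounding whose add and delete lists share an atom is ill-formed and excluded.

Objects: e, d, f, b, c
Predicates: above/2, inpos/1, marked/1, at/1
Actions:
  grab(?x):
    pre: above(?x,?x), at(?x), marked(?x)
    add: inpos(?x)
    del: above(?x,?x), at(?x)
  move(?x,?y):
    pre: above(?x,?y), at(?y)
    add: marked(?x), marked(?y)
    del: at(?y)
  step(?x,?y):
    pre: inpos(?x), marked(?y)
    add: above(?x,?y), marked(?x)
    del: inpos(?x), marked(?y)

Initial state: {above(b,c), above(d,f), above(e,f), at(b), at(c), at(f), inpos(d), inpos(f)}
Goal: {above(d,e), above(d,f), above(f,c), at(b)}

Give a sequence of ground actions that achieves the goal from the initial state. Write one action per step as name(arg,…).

move(e,f); move(b,c); step(d,e); step(f,c)

1. move(e,f)  →  {above(b,c), above(d,f), above(e,f), at(b), at(c), inpos(d), inpos(f), marked(e), marked(f)}
2. move(b,c)  →  {above(b,c), above(d,f), above(e,f), at(b), inpos(d), inpos(f), marked(b), marked(c), marked(e), marked(f)}
3. step(d,e)  →  {above(b,c), above(d,e), above(d,f), above(e,f), at(b), inpos(f), marked(b), marked(c), marked(d), marked(f)}
4. step(f,c)  →  {above(b,c), above(d,e), above(d,f), above(e,f), above(f,c), at(b), marked(b), marked(d), marked(f)}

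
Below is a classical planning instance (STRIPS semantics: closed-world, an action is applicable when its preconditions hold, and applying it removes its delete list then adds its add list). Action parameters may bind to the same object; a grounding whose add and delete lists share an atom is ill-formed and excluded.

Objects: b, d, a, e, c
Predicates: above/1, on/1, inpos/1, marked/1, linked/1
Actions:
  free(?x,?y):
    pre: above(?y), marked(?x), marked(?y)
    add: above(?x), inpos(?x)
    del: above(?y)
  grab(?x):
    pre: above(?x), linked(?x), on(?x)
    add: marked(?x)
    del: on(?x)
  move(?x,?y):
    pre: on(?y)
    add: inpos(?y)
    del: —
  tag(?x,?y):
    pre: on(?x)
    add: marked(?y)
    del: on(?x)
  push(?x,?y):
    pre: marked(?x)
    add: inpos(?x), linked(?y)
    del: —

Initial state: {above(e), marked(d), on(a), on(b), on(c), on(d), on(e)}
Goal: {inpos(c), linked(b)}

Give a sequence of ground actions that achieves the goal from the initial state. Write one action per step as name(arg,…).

move(b,c); push(d,b)

1. move(b,c)  →  {above(e), inpos(c), marked(d), on(a), on(b), on(c), on(d), on(e)}
2. push(d,b)  →  {above(e), inpos(c), inpos(d), linked(b), marked(d), on(a), on(b), on(c), on(d), on(e)}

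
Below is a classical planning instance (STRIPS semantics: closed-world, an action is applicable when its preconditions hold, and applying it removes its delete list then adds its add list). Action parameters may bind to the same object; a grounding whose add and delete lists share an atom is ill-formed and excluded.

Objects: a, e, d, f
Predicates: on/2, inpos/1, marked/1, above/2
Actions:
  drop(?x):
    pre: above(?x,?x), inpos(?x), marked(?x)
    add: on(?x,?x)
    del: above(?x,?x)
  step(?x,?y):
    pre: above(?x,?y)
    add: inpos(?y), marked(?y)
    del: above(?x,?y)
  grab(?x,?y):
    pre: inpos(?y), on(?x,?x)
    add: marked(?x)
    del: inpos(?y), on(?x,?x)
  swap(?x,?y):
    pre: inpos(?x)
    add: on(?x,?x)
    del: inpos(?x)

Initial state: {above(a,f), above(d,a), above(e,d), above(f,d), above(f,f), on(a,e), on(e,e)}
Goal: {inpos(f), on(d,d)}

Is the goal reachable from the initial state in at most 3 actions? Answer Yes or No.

1. step(a,f)  →  {above(d,a), above(e,d), above(f,d), above(f,f), inpos(f), marked(f), on(a,e), on(e,e)}
2. step(e,d)  →  {above(d,a), above(f,d), above(f,f), inpos(d), inpos(f), marked(d), marked(f), on(a,e), on(e,e)}
3. swap(d,a)  →  {above(d,a), above(f,d), above(f,f), inpos(f), marked(d), marked(f), on(a,e), on(d,d), on(e,e)}
optimal plan length = 3; 3 ≤ 3

Yes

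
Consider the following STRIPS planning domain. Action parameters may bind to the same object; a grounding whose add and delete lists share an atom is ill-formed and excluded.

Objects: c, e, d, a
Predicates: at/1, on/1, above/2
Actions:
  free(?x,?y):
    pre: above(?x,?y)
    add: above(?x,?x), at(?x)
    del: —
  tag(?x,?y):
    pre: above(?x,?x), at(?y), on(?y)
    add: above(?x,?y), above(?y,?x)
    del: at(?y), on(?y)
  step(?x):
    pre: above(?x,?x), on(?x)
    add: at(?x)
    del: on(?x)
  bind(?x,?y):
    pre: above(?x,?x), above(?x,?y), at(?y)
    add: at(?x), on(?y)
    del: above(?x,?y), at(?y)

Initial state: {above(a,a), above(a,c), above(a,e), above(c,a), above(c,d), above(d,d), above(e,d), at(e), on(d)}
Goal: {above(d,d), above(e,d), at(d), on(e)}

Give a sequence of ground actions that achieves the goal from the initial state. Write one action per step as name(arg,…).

free(d,d); bind(a,e)

1. free(d,d)  →  {above(a,a), above(a,c), above(a,e), above(c,a), above(c,d), above(d,d), above(e,d), at(d), at(e), on(d)}
2. bind(a,e)  →  {above(a,a), above(a,c), above(c,a), above(c,d), above(d,d), above(e,d), at(a), at(d), on(d), on(e)}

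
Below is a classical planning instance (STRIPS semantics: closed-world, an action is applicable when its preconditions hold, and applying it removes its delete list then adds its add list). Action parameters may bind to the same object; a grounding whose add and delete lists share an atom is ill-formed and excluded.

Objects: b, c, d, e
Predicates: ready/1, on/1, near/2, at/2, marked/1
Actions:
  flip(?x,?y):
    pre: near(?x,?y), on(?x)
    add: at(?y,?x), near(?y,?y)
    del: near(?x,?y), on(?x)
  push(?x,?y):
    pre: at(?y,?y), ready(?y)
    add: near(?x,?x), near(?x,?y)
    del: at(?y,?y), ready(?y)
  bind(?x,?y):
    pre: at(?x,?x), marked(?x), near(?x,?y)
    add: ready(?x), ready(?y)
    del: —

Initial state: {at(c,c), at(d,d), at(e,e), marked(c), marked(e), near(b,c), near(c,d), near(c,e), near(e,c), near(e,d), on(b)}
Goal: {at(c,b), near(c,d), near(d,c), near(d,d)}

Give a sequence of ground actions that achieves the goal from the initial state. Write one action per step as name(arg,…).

1. flip(b,c)  →  {at(c,b), at(c,c), at(d,d), at(e,e), marked(c), marked(e), near(c,c), near(c,d), near(c,e), near(e,c), near(e,d)}
2. bind(c,c)  →  {at(c,b), at(c,c), at(d,d), at(e,e), marked(c), marked(e), near(c,c), near(c,d), near(c,e), near(e,c), near(e,d), ready(c)}
3. push(d,c)  →  {at(c,b), at(d,d), at(e,e), marked(c), marked(e), near(c,c), near(c,d), near(c,e), near(d,c), near(d,d), near(e,c), near(e,d)}

flip(b,c); bind(c,c); push(d,c)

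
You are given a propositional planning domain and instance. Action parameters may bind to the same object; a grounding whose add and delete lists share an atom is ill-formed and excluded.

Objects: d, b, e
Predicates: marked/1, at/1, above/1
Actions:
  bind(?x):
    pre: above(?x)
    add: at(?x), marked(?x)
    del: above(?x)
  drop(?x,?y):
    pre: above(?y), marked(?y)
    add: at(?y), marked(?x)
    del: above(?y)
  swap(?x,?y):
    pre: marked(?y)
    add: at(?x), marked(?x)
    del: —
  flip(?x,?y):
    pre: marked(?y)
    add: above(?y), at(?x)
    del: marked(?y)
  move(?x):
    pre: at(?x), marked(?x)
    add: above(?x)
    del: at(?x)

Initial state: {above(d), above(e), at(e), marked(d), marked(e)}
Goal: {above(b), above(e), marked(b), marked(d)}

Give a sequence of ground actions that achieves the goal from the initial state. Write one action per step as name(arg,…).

1. swap(b,d)  →  {above(d), above(e), at(b), at(e), marked(b), marked(d), marked(e)}
2. move(b)  →  {above(b), above(d), above(e), at(e), marked(b), marked(d), marked(e)}

swap(b,d); move(b)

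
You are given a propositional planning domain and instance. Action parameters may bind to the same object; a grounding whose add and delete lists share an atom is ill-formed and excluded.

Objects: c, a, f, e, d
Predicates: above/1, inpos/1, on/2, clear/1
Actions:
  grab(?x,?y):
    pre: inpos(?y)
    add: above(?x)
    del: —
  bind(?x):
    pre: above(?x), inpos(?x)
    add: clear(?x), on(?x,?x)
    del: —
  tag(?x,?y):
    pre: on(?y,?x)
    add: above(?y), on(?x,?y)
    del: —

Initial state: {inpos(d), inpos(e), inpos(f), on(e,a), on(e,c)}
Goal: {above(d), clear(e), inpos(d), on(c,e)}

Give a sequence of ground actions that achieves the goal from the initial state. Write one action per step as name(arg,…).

1. grab(d,f)  →  {above(d), inpos(d), inpos(e), inpos(f), on(e,a), on(e,c)}
2. tag(c,e)  →  {above(d), above(e), inpos(d), inpos(e), inpos(f), on(c,e), on(e,a), on(e,c)}
3. bind(e)  →  {above(d), above(e), clear(e), inpos(d), inpos(e), inpos(f), on(c,e), on(e,a), on(e,c), on(e,e)}

grab(d,f); tag(c,e); bind(e)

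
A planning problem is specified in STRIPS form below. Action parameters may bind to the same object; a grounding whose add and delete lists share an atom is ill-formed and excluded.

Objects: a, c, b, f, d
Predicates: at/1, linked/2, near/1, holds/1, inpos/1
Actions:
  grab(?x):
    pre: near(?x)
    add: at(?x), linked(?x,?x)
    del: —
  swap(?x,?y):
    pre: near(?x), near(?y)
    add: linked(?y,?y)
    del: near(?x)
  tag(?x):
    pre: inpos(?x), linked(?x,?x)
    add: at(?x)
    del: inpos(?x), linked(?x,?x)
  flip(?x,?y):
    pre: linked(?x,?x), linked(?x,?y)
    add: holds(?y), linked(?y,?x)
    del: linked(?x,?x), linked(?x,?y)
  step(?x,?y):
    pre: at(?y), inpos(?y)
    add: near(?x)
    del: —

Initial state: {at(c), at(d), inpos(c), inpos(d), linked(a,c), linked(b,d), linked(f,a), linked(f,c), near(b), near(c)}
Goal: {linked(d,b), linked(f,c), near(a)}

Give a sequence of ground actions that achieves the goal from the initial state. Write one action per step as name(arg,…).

1. grab(b)  →  {at(b), at(c), at(d), inpos(c), inpos(d), linked(a,c), linked(b,b), linked(b,d), linked(f,a), linked(f,c), near(b), near(c)}
2. flip(b,d)  →  {at(b), at(c), at(d), holds(d), inpos(c), inpos(d), linked(a,c), linked(d,b), linked(f,a), linked(f,c), near(b), near(c)}
3. step(a,c)  →  {at(b), at(c), at(d), holds(d), inpos(c), inpos(d), linked(a,c), linked(d,b), linked(f,a), linked(f,c), near(a), near(b), near(c)}

grab(b); flip(b,d); step(a,c)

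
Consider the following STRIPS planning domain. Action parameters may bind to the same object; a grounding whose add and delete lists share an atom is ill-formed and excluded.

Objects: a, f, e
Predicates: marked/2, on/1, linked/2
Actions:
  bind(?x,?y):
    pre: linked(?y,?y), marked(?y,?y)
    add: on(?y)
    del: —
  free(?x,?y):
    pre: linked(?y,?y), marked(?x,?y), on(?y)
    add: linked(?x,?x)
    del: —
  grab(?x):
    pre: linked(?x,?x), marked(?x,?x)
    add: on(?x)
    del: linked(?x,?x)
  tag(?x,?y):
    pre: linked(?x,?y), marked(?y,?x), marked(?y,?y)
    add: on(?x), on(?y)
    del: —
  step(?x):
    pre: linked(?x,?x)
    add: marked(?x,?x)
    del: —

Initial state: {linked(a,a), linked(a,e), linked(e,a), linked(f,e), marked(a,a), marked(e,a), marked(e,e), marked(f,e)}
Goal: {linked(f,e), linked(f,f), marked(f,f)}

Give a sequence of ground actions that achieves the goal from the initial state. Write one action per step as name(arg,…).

tag(a,e); free(e,a); free(f,e); step(f)

1. tag(a,e)  →  {linked(a,a), linked(a,e), linked(e,a), linked(f,e), marked(a,a), marked(e,a), marked(e,e), marked(f,e), on(a), on(e)}
2. free(e,a)  →  {linked(a,a), linked(a,e), linked(e,a), linked(e,e), linked(f,e), marked(a,a), marked(e,a), marked(e,e), marked(f,e), on(a), on(e)}
3. free(f,e)  →  {linked(a,a), linked(a,e), linked(e,a), linked(e,e), linked(f,e), linked(f,f), marked(a,a), marked(e,a), marked(e,e), marked(f,e), on(a), on(e)}
4. step(f)  →  {linked(a,a), linked(a,e), linked(e,a), linked(e,e), linked(f,e), linked(f,f), marked(a,a), marked(e,a), marked(e,e), marked(f,e), marked(f,f), on(a), on(e)}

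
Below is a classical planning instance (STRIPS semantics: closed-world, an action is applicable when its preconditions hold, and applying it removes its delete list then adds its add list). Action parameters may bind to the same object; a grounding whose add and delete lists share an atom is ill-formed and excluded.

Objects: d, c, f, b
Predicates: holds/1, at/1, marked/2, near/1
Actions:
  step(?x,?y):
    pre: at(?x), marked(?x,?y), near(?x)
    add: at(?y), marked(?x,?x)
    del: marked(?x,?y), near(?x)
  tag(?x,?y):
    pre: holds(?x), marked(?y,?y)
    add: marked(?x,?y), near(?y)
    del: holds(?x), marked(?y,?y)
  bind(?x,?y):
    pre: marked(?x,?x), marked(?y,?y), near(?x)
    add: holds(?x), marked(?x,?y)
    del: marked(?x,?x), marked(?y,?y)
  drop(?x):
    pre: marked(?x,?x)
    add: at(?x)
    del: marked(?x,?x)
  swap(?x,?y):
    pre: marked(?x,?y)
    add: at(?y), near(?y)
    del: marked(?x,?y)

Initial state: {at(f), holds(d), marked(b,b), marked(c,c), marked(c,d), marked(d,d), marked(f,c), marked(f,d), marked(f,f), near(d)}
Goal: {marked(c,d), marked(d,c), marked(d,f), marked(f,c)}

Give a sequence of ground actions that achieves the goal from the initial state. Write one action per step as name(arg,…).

tag(d,c); bind(d,f)

1. tag(d,c)  →  {at(f), marked(b,b), marked(c,d), marked(d,c), marked(d,d), marked(f,c), marked(f,d), marked(f,f), near(c), near(d)}
2. bind(d,f)  →  {at(f), holds(d), marked(b,b), marked(c,d), marked(d,c), marked(d,f), marked(f,c), marked(f,d), near(c), near(d)}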